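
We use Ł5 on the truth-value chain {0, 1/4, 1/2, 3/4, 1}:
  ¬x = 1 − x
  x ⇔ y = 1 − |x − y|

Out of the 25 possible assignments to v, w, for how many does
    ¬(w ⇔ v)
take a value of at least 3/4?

6

value 1: 2 assignments (counts)
value 3/4: 4 assignments (counts)
value 1/2: 6 assignments
value 1/4: 8 assignments
value 0: 5 assignments
So 6 of the 25 assignments meet the threshold.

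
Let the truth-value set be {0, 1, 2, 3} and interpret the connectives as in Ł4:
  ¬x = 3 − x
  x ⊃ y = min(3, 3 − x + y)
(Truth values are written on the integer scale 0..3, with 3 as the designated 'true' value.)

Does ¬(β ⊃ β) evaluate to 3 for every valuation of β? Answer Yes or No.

No

Counterexample: take β = 0.
β ⊃ β = 0 ⊃ 0 = 3
¬(β ⊃ β) = ¬3 = 0
This gives 0 ≠ 3.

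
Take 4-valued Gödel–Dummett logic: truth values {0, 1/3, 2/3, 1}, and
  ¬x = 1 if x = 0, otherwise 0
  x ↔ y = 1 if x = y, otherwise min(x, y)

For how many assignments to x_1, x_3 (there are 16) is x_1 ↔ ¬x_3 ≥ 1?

x_1 = 0, x_3 = 0 ↦ 0  <
x_1 = 0, x_3 = 1/3 ↦ 1  ≥
x_1 = 0, x_3 = 2/3 ↦ 1  ≥
x_1 = 0, x_3 = 1 ↦ 1  ≥
x_1 = 1/3, x_3 = 0 ↦ 1/3  <
x_1 = 1/3, x_3 = 1/3 ↦ 0  <
x_1 = 1/3, x_3 = 2/3 ↦ 0  <
x_1 = 1/3, x_3 = 1 ↦ 0  <
x_1 = 2/3, x_3 = 0 ↦ 2/3  <
x_1 = 2/3, x_3 = 1/3 ↦ 0  <
x_1 = 2/3, x_3 = 2/3 ↦ 0  <
x_1 = 2/3, x_3 = 1 ↦ 0  <
x_1 = 1, x_3 = 0 ↦ 1  ≥
x_1 = 1, x_3 = 1/3 ↦ 0  <
x_1 = 1, x_3 = 2/3 ↦ 0  <
x_1 = 1, x_3 = 1 ↦ 0  <
So 4 of the 16 assignments meet the threshold.

4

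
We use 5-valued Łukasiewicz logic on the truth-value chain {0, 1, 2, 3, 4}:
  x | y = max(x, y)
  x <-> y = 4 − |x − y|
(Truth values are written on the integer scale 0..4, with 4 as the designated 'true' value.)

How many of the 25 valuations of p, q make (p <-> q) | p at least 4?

9

value 4: 9 assignments (counts)
value 3: 9 assignments
value 2: 4 assignments
value 1: 2 assignments
value 0: 1 assignment
So 9 of the 25 assignments meet the threshold.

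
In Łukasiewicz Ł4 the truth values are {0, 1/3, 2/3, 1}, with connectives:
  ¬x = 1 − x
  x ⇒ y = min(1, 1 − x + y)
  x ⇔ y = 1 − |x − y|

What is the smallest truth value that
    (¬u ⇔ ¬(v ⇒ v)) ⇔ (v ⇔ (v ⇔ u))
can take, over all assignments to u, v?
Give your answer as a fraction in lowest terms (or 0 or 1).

1/3

Take u = 0, v = 1/3:
¬u = ¬0 = 1
v ⇒ v = 1/3 ⇒ 1/3 = 1
¬(v ⇒ v) = ¬1 = 0
¬u ⇔ ¬(v ⇒ v) = 1 ⇔ 0 = 0
v ⇔ u = 1/3 ⇔ 0 = 2/3
v ⇔ (v ⇔ u) = 1/3 ⇔ 2/3 = 2/3
(¬u ⇔ ¬(v ⇒ v)) ⇔ (v ⇔ (v ⇔ u)) = 0 ⇔ 2/3 = 1/3
No assignment yields a value below 1/3, so this is the minimum.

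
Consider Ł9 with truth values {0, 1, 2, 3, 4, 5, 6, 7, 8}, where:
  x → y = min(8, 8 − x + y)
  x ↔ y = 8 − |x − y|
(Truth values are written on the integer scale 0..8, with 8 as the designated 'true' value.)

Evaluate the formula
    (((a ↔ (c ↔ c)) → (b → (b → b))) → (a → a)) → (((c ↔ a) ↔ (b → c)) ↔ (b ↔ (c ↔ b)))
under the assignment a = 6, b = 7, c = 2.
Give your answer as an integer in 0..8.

5

c ↔ c = 2 ↔ 2 = 8
a ↔ (c ↔ c) = 6 ↔ 8 = 6
b → b = 7 → 7 = 8
b → (b → b) = 7 → 8 = 8
(a ↔ (c ↔ c)) → (b → (b → b)) = 6 → 8 = 8
a → a = 6 → 6 = 8
((a ↔ (c ↔ c)) → (b → (b → b))) → (a → a) = 8 → 8 = 8
c ↔ a = 2 ↔ 6 = 4
b → c = 7 → 2 = 3
(c ↔ a) ↔ (b → c) = 4 ↔ 3 = 7
c ↔ b = 2 ↔ 7 = 3
b ↔ (c ↔ b) = 7 ↔ 3 = 4
((c ↔ a) ↔ (b → c)) ↔ (b ↔ (c ↔ b)) = 7 ↔ 4 = 5
(((a ↔ (c ↔ c)) → (b → (b → b))) → (a → a)) → (((c ↔ a) ↔ (b → c)) ↔ (b ↔ (c ↔ b))) = 8 → 5 = 5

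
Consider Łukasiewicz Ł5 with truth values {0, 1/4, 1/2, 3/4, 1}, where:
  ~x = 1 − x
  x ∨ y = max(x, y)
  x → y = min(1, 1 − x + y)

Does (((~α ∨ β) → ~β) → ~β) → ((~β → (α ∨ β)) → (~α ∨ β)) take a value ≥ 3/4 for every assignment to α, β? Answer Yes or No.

No

Counterexample: take α = 3/4, β = 0.
~α = ~3/4 = 1/4
~α ∨ β = 1/4 ∨ 0 = 1/4
~β = ~0 = 1
(~α ∨ β) → ~β = 1/4 → 1 = 1
~β = ~0 = 1
((~α ∨ β) → ~β) → ~β = 1 → 1 = 1
~β = ~0 = 1
α ∨ β = 3/4 ∨ 0 = 3/4
~β → (α ∨ β) = 1 → 3/4 = 3/4
~α = ~3/4 = 1/4
~α ∨ β = 1/4 ∨ 0 = 1/4
(~β → (α ∨ β)) → (~α ∨ β) = 3/4 → 1/4 = 1/2
(((~α ∨ β) → ~β) → ~β) → ((~β → (α ∨ β)) → (~α ∨ β)) = 1 → 1/2 = 1/2
This gives 1/2, which is below 3/4.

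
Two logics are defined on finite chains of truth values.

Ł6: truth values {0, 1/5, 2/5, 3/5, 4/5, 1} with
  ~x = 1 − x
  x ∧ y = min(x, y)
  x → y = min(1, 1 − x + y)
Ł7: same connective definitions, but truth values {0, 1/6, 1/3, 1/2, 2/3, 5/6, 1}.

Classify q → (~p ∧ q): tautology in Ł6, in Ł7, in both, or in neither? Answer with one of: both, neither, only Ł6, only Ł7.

neither

In Ł6: at p = 1/5, q = 1 the value is 4/5 — not a tautology.
In Ł7: at p = 1/6, q = 1 the value is 5/6 — not a tautology.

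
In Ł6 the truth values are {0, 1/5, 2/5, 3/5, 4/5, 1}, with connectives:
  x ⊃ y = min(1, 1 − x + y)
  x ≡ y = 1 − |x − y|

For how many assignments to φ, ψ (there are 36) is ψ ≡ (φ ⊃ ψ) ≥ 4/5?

value 1: 11 assignments (counts)
value 4/5: 9 assignments (counts)
value 3/5: 7 assignments
value 2/5: 5 assignments
value 1/5: 3 assignments
value 0: 1 assignment
So 20 of the 36 assignments meet the threshold.

20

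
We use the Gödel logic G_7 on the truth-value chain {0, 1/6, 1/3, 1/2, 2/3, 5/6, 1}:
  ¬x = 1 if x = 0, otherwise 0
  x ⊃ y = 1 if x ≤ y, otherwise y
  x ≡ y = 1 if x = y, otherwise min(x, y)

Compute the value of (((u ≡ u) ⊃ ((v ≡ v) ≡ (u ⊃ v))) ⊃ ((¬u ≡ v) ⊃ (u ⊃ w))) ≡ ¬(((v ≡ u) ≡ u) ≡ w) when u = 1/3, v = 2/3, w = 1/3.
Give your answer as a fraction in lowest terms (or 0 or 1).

0

u ≡ u = 1/3 ≡ 1/3 = 1
v ≡ v = 2/3 ≡ 2/3 = 1
u ⊃ v = 1/3 ⊃ 2/3 = 1
(v ≡ v) ≡ (u ⊃ v) = 1 ≡ 1 = 1
(u ≡ u) ⊃ ((v ≡ v) ≡ (u ⊃ v)) = 1 ⊃ 1 = 1
¬u = ¬1/3 = 0
¬u ≡ v = 0 ≡ 2/3 = 0
u ⊃ w = 1/3 ⊃ 1/3 = 1
(¬u ≡ v) ⊃ (u ⊃ w) = 0 ⊃ 1 = 1
((u ≡ u) ⊃ ((v ≡ v) ≡ (u ⊃ v))) ⊃ ((¬u ≡ v) ⊃ (u ⊃ w)) = 1 ⊃ 1 = 1
v ≡ u = 2/3 ≡ 1/3 = 1/3
(v ≡ u) ≡ u = 1/3 ≡ 1/3 = 1
((v ≡ u) ≡ u) ≡ w = 1 ≡ 1/3 = 1/3
¬(((v ≡ u) ≡ u) ≡ w) = ¬1/3 = 0
(((u ≡ u) ⊃ ((v ≡ v) ≡ (u ⊃ v))) ⊃ ((¬u ≡ v) ⊃ (u ⊃ w))) ≡ ¬(((v ≡ u) ≡ u) ≡ w) = 1 ≡ 0 = 0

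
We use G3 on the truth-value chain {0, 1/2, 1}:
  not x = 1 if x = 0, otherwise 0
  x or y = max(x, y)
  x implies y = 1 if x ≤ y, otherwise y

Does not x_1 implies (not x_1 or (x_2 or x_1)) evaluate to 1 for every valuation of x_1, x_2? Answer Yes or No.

x_1 = 0, x_2 = 0 ↦ 1
x_1 = 0, x_2 = 1/2 ↦ 1
x_1 = 0, x_2 = 1 ↦ 1
x_1 = 1/2, x_2 = 0 ↦ 1
x_1 = 1/2, x_2 = 1/2 ↦ 1
x_1 = 1/2, x_2 = 1 ↦ 1
x_1 = 1, x_2 = 0 ↦ 1
x_1 = 1, x_2 = 1/2 ↦ 1
x_1 = 1, x_2 = 1 ↦ 1
Every assignment gives a value ≥ 1.

Yes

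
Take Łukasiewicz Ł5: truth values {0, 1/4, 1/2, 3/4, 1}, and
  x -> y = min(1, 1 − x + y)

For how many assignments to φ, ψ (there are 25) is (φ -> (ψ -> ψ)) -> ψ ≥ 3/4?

10

value 1: 5 assignments (counts)
value 3/4: 5 assignments (counts)
value 1/2: 5 assignments
value 1/4: 5 assignments
value 0: 5 assignments
So 10 of the 25 assignments meet the threshold.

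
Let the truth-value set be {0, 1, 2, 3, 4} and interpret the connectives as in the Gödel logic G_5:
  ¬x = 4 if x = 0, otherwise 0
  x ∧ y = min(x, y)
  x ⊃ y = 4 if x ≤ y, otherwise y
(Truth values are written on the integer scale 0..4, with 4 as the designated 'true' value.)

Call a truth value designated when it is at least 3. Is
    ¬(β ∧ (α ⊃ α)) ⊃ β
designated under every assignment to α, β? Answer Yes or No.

No

Counterexample: take α = 0, β = 0.
α ⊃ α = 0 ⊃ 0 = 4
β ∧ (α ⊃ α) = 0 ∧ 4 = 0
¬(β ∧ (α ⊃ α)) = ¬0 = 4
¬(β ∧ (α ⊃ α)) ⊃ β = 4 ⊃ 0 = 0
This gives 0, which is below 3.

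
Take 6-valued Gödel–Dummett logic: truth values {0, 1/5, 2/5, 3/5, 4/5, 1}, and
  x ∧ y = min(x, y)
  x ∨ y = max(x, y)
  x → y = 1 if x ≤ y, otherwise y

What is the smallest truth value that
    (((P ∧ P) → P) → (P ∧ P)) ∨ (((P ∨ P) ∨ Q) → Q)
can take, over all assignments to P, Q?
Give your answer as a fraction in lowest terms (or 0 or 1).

Take P = 1/5, Q = 0:
P ∧ P = 1/5 ∧ 1/5 = 1/5
(P ∧ P) → P = 1/5 → 1/5 = 1
P ∧ P = 1/5 ∧ 1/5 = 1/5
((P ∧ P) → P) → (P ∧ P) = 1 → 1/5 = 1/5
P ∨ P = 1/5 ∨ 1/5 = 1/5
(P ∨ P) ∨ Q = 1/5 ∨ 0 = 1/5
((P ∨ P) ∨ Q) → Q = 1/5 → 0 = 0
(((P ∧ P) → P) → (P ∧ P)) ∨ (((P ∨ P) ∨ Q) → Q) = 1/5 ∨ 0 = 1/5
No assignment yields a value below 1/5, so this is the minimum.

1/5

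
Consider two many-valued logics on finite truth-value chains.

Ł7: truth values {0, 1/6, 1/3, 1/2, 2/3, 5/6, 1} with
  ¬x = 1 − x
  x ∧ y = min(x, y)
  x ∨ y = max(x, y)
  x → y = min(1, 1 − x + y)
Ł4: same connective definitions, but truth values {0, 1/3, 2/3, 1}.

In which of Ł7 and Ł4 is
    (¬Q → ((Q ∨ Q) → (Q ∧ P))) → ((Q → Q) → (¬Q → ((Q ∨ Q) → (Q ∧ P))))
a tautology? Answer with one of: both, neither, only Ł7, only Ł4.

In Ł7: every assignment gives 1 — tautology.
In Ł4: every assignment gives 1 — tautology.

both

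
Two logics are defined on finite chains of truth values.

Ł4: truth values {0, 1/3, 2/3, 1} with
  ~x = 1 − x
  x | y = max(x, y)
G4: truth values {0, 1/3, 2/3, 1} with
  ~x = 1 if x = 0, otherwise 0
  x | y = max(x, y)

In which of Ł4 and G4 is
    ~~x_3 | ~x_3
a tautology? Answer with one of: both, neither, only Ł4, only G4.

only G4

In Ł4: at x_3 = 1/3 the value is 2/3 — not a tautology.
In G4: every assignment gives 1 — tautology.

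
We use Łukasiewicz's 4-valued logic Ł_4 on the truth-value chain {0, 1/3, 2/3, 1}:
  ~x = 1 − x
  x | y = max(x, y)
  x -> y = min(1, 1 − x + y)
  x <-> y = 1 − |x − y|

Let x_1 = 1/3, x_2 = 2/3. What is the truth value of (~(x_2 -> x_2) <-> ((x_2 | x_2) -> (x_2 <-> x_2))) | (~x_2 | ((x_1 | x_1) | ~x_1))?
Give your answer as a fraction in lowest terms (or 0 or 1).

2/3

x_2 -> x_2 = 2/3 -> 2/3 = 1
~(x_2 -> x_2) = ~1 = 0
x_2 | x_2 = 2/3 | 2/3 = 2/3
x_2 <-> x_2 = 2/3 <-> 2/3 = 1
(x_2 | x_2) -> (x_2 <-> x_2) = 2/3 -> 1 = 1
~(x_2 -> x_2) <-> ((x_2 | x_2) -> (x_2 <-> x_2)) = 0 <-> 1 = 0
~x_2 = ~2/3 = 1/3
x_1 | x_1 = 1/3 | 1/3 = 1/3
~x_1 = ~1/3 = 2/3
(x_1 | x_1) | ~x_1 = 1/3 | 2/3 = 2/3
~x_2 | ((x_1 | x_1) | ~x_1) = 1/3 | 2/3 = 2/3
(~(x_2 -> x_2) <-> ((x_2 | x_2) -> (x_2 <-> x_2))) | (~x_2 | ((x_1 | x_1) | ~x_1)) = 0 | 2/3 = 2/3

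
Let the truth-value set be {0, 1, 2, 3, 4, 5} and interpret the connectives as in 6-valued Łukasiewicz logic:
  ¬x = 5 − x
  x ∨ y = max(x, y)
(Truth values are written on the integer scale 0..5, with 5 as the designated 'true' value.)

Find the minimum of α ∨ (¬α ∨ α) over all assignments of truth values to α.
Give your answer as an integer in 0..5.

Take α = 2:
¬α = ¬2 = 3
¬α ∨ α = 3 ∨ 2 = 3
α ∨ (¬α ∨ α) = 2 ∨ 3 = 3
No assignment yields a value below 3, so this is the minimum.

3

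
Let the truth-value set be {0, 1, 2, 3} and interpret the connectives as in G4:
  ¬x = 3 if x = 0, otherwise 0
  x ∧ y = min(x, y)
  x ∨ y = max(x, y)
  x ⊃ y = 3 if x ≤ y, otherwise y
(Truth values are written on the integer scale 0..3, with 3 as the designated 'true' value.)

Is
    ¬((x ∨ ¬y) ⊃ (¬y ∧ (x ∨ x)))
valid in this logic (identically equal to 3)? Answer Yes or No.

No

Counterexample: take x = 0, y = 1.
¬y = ¬1 = 0
x ∨ ¬y = 0 ∨ 0 = 0
¬y = ¬1 = 0
x ∨ x = 0 ∨ 0 = 0
¬y ∧ (x ∨ x) = 0 ∧ 0 = 0
(x ∨ ¬y) ⊃ (¬y ∧ (x ∨ x)) = 0 ⊃ 0 = 3
¬((x ∨ ¬y) ⊃ (¬y ∧ (x ∨ x))) = ¬3 = 0
This gives 0 ≠ 3.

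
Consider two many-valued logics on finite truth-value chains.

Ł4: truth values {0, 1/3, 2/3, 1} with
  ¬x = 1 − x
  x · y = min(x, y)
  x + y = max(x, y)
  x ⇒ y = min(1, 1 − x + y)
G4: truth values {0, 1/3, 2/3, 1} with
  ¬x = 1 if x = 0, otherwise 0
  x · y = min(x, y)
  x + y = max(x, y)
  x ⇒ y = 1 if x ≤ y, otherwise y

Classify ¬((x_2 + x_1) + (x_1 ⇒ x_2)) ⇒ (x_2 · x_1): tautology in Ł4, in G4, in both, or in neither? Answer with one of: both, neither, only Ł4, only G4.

only G4

In Ł4: at x_1 = 1/3, x_2 = 0 the value is 2/3 — not a tautology.
In G4: every assignment gives 1 — tautology.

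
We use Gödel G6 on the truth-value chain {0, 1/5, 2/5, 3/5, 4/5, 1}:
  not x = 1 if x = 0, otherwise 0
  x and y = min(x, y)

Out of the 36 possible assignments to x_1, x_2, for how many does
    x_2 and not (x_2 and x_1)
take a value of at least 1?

1

value 1: 1 assignment (counts)
value 4/5: 1 assignment
value 3/5: 1 assignment
value 2/5: 1 assignment
value 1/5: 1 assignment
value 0: 31 assignments
So 1 of the 36 assignments meets the threshold.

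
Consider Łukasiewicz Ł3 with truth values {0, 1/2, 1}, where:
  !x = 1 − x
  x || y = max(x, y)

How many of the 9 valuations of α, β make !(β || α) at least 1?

1

α = 0, β = 0 ↦ 1  ≥
α = 0, β = 1/2 ↦ 1/2  <
α = 0, β = 1 ↦ 0  <
α = 1/2, β = 0 ↦ 1/2  <
α = 1/2, β = 1/2 ↦ 1/2  <
α = 1/2, β = 1 ↦ 0  <
α = 1, β = 0 ↦ 0  <
α = 1, β = 1/2 ↦ 0  <
α = 1, β = 1 ↦ 0  <
So 1 of the 9 assignments meets the threshold.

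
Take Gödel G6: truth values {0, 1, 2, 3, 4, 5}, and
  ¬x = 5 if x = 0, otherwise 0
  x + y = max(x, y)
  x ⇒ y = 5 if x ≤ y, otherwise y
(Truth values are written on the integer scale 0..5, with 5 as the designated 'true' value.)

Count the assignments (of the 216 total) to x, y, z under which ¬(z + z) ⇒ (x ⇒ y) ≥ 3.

value 5: 201 assignments (counts)
value 4: 1 assignment (counts)
value 3: 2 assignments (counts)
value 2: 3 assignments
value 1: 4 assignments
value 0: 5 assignments
So 204 of the 216 assignments meet the threshold.

204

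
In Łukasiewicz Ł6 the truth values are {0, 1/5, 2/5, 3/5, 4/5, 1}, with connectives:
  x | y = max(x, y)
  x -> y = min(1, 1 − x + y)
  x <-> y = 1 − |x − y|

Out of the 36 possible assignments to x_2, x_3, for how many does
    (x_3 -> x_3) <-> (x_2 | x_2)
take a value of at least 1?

value 1: 6 assignments (counts)
value 4/5: 6 assignments
value 3/5: 6 assignments
value 2/5: 6 assignments
value 1/5: 6 assignments
value 0: 6 assignments
So 6 of the 36 assignments meet the threshold.

6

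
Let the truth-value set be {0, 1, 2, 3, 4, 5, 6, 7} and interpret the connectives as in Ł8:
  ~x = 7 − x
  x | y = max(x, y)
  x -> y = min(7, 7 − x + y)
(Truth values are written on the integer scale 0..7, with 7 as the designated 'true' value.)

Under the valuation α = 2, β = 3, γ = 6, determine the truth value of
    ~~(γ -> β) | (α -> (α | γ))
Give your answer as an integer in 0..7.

7

γ -> β = 6 -> 3 = 4
~(γ -> β) = ~4 = 3
~~(γ -> β) = ~3 = 4
α | γ = 2 | 6 = 6
α -> (α | γ) = 2 -> 6 = 7
~~(γ -> β) | (α -> (α | γ)) = 4 | 7 = 7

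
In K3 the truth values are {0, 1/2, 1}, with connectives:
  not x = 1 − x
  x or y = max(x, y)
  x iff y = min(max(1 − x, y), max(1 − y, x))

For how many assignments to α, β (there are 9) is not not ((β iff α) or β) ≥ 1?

α = 0, β = 0 ↦ 1  ≥
α = 0, β = 1/2 ↦ 1/2  <
α = 0, β = 1 ↦ 1  ≥
α = 1/2, β = 0 ↦ 1/2  <
α = 1/2, β = 1/2 ↦ 1/2  <
α = 1/2, β = 1 ↦ 1  ≥
α = 1, β = 0 ↦ 0  <
α = 1, β = 1/2 ↦ 1/2  <
α = 1, β = 1 ↦ 1  ≥
So 4 of the 9 assignments meet the threshold.

4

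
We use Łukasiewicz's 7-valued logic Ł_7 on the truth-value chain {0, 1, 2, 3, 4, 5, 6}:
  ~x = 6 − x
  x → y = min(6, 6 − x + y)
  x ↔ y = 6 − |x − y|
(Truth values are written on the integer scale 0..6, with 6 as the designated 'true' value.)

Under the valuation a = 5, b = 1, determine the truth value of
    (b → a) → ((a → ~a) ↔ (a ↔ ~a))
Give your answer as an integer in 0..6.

b → a = 1 → 5 = 6
~a = ~5 = 1
a → ~a = 5 → 1 = 2
~a = ~5 = 1
a ↔ ~a = 5 ↔ 1 = 2
(a → ~a) ↔ (a ↔ ~a) = 2 ↔ 2 = 6
(b → a) → ((a → ~a) ↔ (a ↔ ~a)) = 6 → 6 = 6

6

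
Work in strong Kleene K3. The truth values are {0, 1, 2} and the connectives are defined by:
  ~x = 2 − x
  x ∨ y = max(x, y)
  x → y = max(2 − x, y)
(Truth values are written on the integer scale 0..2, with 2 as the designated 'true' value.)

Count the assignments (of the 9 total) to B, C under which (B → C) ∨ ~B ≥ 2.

B = 0, C = 0 ↦ 2  ≥
B = 0, C = 1 ↦ 2  ≥
B = 0, C = 2 ↦ 2  ≥
B = 1, C = 0 ↦ 1  <
B = 1, C = 1 ↦ 1  <
B = 1, C = 2 ↦ 2  ≥
B = 2, C = 0 ↦ 0  <
B = 2, C = 1 ↦ 1  <
B = 2, C = 2 ↦ 2  ≥
So 5 of the 9 assignments meet the threshold.

5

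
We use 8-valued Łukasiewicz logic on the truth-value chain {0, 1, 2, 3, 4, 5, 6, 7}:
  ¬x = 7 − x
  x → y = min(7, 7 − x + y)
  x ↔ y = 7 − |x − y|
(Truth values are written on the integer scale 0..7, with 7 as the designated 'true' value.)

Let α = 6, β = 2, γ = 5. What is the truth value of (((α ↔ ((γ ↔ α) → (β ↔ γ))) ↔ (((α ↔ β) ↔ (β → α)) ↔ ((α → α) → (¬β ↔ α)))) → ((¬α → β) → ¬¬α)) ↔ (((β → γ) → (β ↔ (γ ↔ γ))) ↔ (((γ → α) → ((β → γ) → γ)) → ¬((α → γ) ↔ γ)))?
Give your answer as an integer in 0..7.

γ ↔ α = 5 ↔ 6 = 6
β ↔ γ = 2 ↔ 5 = 4
(γ ↔ α) → (β ↔ γ) = 6 → 4 = 5
α ↔ ((γ ↔ α) → (β ↔ γ)) = 6 ↔ 5 = 6
α ↔ β = 6 ↔ 2 = 3
β → α = 2 → 6 = 7
(α ↔ β) ↔ (β → α) = 3 ↔ 7 = 3
α → α = 6 → 6 = 7
¬β = ¬2 = 5
¬β ↔ α = 5 ↔ 6 = 6
(α → α) → (¬β ↔ α) = 7 → 6 = 6
((α ↔ β) ↔ (β → α)) ↔ ((α → α) → (¬β ↔ α)) = 3 ↔ 6 = 4
(α ↔ ((γ ↔ α) → (β ↔ γ))) ↔ (((α ↔ β) ↔ (β → α)) ↔ ((α → α) → (¬β ↔ α))) = 6 ↔ 4 = 5
¬α = ¬6 = 1
¬α → β = 1 → 2 = 7
¬α = ¬6 = 1
¬¬α = ¬1 = 6
(¬α → β) → ¬¬α = 7 → 6 = 6
((α ↔ ((γ ↔ α) → (β ↔ γ))) ↔ (((α ↔ β) ↔ (β → α)) ↔ ((α → α) → (¬β ↔ α)))) → ((¬α → β) → ¬¬α) = 5 → 6 = 7
β → γ = 2 → 5 = 7
γ ↔ γ = 5 ↔ 5 = 7
β ↔ (γ ↔ γ) = 2 ↔ 7 = 2
(β → γ) → (β ↔ (γ ↔ γ)) = 7 → 2 = 2
γ → α = 5 → 6 = 7
β → γ = 2 → 5 = 7
(β → γ) → γ = 7 → 5 = 5
(γ → α) → ((β → γ) → γ) = 7 → 5 = 5
α → γ = 6 → 5 = 6
(α → γ) ↔ γ = 6 ↔ 5 = 6
¬((α → γ) ↔ γ) = ¬6 = 1
((γ → α) → ((β → γ) → γ)) → ¬((α → γ) ↔ γ) = 5 → 1 = 3
((β → γ) → (β ↔ (γ ↔ γ))) ↔ (((γ → α) → ((β → γ) → γ)) → ¬((α → γ) ↔ γ)) = 2 ↔ 3 = 6
(((α ↔ ((γ ↔ α) → (β ↔ γ))) ↔ (((α ↔ β) ↔ (β → α)) ↔ ((α → α) → (¬β ↔ α)))) → ((¬α → β) → ¬¬α)) ↔ (((β → γ) → (β ↔ (γ ↔ γ))) ↔ (((γ → α) → ((β → γ) → γ)) → ¬((α → γ) ↔ γ))) = 7 ↔ 6 = 6

6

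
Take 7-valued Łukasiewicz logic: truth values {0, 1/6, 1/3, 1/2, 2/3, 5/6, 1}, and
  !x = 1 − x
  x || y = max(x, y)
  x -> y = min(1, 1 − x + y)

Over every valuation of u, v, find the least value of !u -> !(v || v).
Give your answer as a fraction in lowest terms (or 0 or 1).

0

Take u = 0, v = 1:
!u = !0 = 1
v || v = 1 || 1 = 1
!(v || v) = !1 = 0
!u -> !(v || v) = 1 -> 0 = 0
No assignment yields a value below 0, so this is the minimum.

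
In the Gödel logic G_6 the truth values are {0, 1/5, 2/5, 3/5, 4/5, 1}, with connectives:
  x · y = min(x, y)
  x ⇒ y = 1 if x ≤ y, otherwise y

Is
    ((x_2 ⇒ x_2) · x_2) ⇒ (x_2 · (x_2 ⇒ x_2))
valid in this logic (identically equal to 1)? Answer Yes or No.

Yes

x_2 = 0 ↦ 1
x_2 = 1/5 ↦ 1
x_2 = 2/5 ↦ 1
x_2 = 3/5 ↦ 1
x_2 = 4/5 ↦ 1
x_2 = 1 ↦ 1
Every assignment gives a value ≥ 1.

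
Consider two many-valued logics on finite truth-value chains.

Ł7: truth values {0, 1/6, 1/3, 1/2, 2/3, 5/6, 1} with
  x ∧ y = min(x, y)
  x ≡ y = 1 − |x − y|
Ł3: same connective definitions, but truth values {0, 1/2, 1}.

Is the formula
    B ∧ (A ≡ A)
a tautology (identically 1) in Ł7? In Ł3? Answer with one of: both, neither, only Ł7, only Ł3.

neither

In Ł7: at A = 0, B = 0 the value is 0 — not a tautology.
In Ł3: at A = 0, B = 0 the value is 0 — not a tautology.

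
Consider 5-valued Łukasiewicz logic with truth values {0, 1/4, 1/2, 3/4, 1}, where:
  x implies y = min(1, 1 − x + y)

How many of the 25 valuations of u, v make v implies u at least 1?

15

value 1: 15 assignments (counts)
value 3/4: 4 assignments
value 1/2: 3 assignments
value 1/4: 2 assignments
value 0: 1 assignment
So 15 of the 25 assignments meet the threshold.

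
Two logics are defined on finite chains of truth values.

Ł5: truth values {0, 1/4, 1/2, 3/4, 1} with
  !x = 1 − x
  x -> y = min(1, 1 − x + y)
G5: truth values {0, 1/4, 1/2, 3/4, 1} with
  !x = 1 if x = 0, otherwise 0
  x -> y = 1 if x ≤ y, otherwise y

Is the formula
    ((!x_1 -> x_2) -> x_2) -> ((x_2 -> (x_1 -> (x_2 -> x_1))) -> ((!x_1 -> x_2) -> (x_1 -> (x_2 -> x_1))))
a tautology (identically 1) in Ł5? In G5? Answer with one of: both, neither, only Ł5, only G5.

In Ł5: every assignment gives 1 — tautology.
In G5: every assignment gives 1 — tautology.

both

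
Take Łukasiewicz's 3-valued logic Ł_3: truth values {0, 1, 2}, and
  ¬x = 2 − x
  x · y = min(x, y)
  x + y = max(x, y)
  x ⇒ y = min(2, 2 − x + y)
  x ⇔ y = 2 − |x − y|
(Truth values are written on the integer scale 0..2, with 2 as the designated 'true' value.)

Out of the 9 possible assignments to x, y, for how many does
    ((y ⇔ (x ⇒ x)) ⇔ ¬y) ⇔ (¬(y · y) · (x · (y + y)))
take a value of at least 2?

x = 0, y = 0 ↦ 2  ≥
x = 0, y = 1 ↦ 0  <
x = 0, y = 2 ↦ 2  ≥
x = 1, y = 0 ↦ 2  ≥
x = 1, y = 1 ↦ 1  <
x = 1, y = 2 ↦ 2  ≥
x = 2, y = 0 ↦ 2  ≥
x = 2, y = 1 ↦ 1  <
x = 2, y = 2 ↦ 2  ≥
So 6 of the 9 assignments meet the threshold.

6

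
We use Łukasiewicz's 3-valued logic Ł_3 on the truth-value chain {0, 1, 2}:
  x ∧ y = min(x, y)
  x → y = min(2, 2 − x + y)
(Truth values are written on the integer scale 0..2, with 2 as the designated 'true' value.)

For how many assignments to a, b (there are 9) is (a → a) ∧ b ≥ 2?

3

a = 0, b = 0 ↦ 0  <
a = 0, b = 1 ↦ 1  <
a = 0, b = 2 ↦ 2  ≥
a = 1, b = 0 ↦ 0  <
a = 1, b = 1 ↦ 1  <
a = 1, b = 2 ↦ 2  ≥
a = 2, b = 0 ↦ 0  <
a = 2, b = 1 ↦ 1  <
a = 2, b = 2 ↦ 2  ≥
So 3 of the 9 assignments meet the threshold.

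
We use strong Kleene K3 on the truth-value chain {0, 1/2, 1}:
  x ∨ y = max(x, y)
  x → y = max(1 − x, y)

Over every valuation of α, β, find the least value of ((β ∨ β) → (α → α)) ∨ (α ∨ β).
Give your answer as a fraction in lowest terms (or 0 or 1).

Take α = 1/2, β = 1/2:
β ∨ β = 1/2 ∨ 1/2 = 1/2
α → α = 1/2 → 1/2 = 1/2
(β ∨ β) → (α → α) = 1/2 → 1/2 = 1/2
α ∨ β = 1/2 ∨ 1/2 = 1/2
((β ∨ β) → (α → α)) ∨ (α ∨ β) = 1/2 ∨ 1/2 = 1/2
No assignment yields a value below 1/2, so this is the minimum.

1/2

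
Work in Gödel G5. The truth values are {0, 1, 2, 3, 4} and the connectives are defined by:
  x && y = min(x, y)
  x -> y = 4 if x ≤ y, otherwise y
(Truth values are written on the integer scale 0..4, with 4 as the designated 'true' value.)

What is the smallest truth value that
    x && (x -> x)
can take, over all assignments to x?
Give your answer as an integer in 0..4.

0

Take x = 0:
x -> x = 0 -> 0 = 4
x && (x -> x) = 0 && 4 = 0
No assignment yields a value below 0, so this is the minimum.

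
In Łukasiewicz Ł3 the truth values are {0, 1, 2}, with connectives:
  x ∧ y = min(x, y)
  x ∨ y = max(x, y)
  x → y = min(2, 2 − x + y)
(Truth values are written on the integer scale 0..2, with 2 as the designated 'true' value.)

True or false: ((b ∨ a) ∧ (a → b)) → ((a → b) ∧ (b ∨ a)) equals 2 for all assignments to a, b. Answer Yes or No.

Yes

a = 0, b = 0 ↦ 2
a = 0, b = 1 ↦ 2
a = 0, b = 2 ↦ 2
a = 1, b = 0 ↦ 2
a = 1, b = 1 ↦ 2
a = 1, b = 2 ↦ 2
a = 2, b = 0 ↦ 2
a = 2, b = 1 ↦ 2
a = 2, b = 2 ↦ 2
Every assignment gives a value ≥ 2.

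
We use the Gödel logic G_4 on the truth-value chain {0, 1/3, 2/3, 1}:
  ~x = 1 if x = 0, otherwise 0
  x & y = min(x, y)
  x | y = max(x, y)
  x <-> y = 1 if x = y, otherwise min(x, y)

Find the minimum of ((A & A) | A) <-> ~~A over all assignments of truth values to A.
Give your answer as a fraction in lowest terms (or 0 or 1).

Take A = 1/3:
A & A = 1/3 & 1/3 = 1/3
(A & A) | A = 1/3 | 1/3 = 1/3
~A = ~1/3 = 0
~~A = ~0 = 1
((A & A) | A) <-> ~~A = 1/3 <-> 1 = 1/3
No assignment yields a value below 1/3, so this is the minimum.

1/3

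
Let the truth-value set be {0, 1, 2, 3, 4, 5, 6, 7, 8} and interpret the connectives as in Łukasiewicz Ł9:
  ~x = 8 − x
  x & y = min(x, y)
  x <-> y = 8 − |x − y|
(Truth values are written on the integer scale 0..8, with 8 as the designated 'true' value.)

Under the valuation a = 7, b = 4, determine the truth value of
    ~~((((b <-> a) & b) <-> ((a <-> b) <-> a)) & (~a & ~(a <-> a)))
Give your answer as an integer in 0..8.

0

b <-> a = 4 <-> 7 = 5
(b <-> a) & b = 5 & 4 = 4
a <-> b = 7 <-> 4 = 5
(a <-> b) <-> a = 5 <-> 7 = 6
((b <-> a) & b) <-> ((a <-> b) <-> a) = 4 <-> 6 = 6
~a = ~7 = 1
a <-> a = 7 <-> 7 = 8
~(a <-> a) = ~8 = 0
~a & ~(a <-> a) = 1 & 0 = 0
(((b <-> a) & b) <-> ((a <-> b) <-> a)) & (~a & ~(a <-> a)) = 6 & 0 = 0
~((((b <-> a) & b) <-> ((a <-> b) <-> a)) & (~a & ~(a <-> a))) = ~0 = 8
~~((((b <-> a) & b) <-> ((a <-> b) <-> a)) & (~a & ~(a <-> a))) = ~8 = 0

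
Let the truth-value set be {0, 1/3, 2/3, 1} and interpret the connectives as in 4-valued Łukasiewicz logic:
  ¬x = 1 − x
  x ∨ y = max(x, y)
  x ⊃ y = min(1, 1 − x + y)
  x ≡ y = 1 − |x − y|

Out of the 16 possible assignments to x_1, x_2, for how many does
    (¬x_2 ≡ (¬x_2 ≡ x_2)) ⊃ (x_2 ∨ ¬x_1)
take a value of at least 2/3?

x_1 = 0, x_2 = 0 ↦ 1  ≥
x_1 = 0, x_2 = 1/3 ↦ 1  ≥
x_1 = 0, x_2 = 2/3 ↦ 1  ≥
x_1 = 0, x_2 = 1 ↦ 1  ≥
x_1 = 1/3, x_2 = 0 ↦ 1  ≥
x_1 = 1/3, x_2 = 1/3 ↦ 2/3  ≥
x_1 = 1/3, x_2 = 2/3 ↦ 1  ≥
x_1 = 1/3, x_2 = 1 ↦ 1  ≥
x_1 = 2/3, x_2 = 0 ↦ 1  ≥
x_1 = 2/3, x_2 = 1/3 ↦ 1/3  <
x_1 = 2/3, x_2 = 2/3 ↦ 1  ≥
x_1 = 2/3, x_2 = 1 ↦ 1  ≥
x_1 = 1, x_2 = 0 ↦ 1  ≥
x_1 = 1, x_2 = 1/3 ↦ 1/3  <
x_1 = 1, x_2 = 2/3 ↦ 1  ≥
x_1 = 1, x_2 = 1 ↦ 1  ≥
So 14 of the 16 assignments meet the threshold.

14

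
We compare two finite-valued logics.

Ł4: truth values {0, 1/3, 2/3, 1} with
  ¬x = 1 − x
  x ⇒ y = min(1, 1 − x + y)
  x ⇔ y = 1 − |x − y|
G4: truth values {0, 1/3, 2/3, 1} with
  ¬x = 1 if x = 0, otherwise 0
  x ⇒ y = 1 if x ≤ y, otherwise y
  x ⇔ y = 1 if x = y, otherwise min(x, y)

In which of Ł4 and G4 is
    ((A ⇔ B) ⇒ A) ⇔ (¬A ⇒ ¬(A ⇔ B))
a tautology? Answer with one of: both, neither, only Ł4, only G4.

only Ł4

In Ł4: every assignment gives 1 — tautology.
In G4: at A = 1/3, B = 1/3 the value is 1/3 — not a tautology.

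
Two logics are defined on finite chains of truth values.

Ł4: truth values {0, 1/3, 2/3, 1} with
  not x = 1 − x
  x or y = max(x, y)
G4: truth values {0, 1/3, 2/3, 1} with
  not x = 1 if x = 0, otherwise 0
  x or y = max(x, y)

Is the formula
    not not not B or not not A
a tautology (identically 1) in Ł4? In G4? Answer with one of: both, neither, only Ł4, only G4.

neither

In Ł4: at A = 0, B = 1/3 the value is 2/3 — not a tautology.
In G4: at A = 0, B = 1/3 the value is 0 — not a tautology.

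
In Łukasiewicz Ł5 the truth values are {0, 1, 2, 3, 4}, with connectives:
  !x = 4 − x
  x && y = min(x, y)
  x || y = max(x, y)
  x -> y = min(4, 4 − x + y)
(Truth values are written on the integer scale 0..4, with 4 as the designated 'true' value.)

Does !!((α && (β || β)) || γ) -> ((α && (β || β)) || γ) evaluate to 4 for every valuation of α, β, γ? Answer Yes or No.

Yes

At α = 2, β = 4, γ = 2, for instance:
β || β = 4 || 4 = 4
α && (β || β) = 2 && 4 = 2
(α && (β || β)) || γ = 2 || 2 = 2
!((α && (β || β)) || γ) = !2 = 2
!!((α && (β || β)) || γ) = !2 = 2
!!((α && (β || β)) || γ) -> ((α && (β || β)) || γ) = 2 -> 2 = 4
and checking the remaining 124 assignments likewise gives ≥ 4 in every case.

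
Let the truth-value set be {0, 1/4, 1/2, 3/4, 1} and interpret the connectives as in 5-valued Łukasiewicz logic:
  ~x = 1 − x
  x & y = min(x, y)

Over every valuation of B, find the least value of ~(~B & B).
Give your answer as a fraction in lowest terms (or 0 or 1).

Take B = 1/2:
~B = ~1/2 = 1/2
~B & B = 1/2 & 1/2 = 1/2
~(~B & B) = ~1/2 = 1/2
No assignment yields a value below 1/2, so this is the minimum.

1/2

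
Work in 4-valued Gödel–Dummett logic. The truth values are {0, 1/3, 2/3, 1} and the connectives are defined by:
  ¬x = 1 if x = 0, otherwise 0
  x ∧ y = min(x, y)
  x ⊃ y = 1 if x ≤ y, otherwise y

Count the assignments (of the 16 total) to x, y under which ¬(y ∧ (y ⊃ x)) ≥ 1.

7

x = 0, y = 0 ↦ 1  ≥
x = 0, y = 1/3 ↦ 1  ≥
x = 0, y = 2/3 ↦ 1  ≥
x = 0, y = 1 ↦ 1  ≥
x = 1/3, y = 0 ↦ 1  ≥
x = 1/3, y = 1/3 ↦ 0  <
x = 1/3, y = 2/3 ↦ 0  <
x = 1/3, y = 1 ↦ 0  <
x = 2/3, y = 0 ↦ 1  ≥
x = 2/3, y = 1/3 ↦ 0  <
x = 2/3, y = 2/3 ↦ 0  <
x = 2/3, y = 1 ↦ 0  <
x = 1, y = 0 ↦ 1  ≥
x = 1, y = 1/3 ↦ 0  <
x = 1, y = 2/3 ↦ 0  <
x = 1, y = 1 ↦ 0  <
So 7 of the 16 assignments meet the threshold.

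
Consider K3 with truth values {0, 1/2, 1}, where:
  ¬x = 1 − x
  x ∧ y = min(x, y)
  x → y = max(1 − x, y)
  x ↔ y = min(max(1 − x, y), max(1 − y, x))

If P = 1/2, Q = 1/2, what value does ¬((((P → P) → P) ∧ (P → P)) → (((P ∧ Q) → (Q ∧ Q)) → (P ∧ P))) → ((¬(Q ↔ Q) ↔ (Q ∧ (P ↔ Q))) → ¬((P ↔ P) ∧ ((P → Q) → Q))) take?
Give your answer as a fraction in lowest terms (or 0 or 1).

P → P = 1/2 → 1/2 = 1/2
(P → P) → P = 1/2 → 1/2 = 1/2
P → P = 1/2 → 1/2 = 1/2
((P → P) → P) ∧ (P → P) = 1/2 ∧ 1/2 = 1/2
P ∧ Q = 1/2 ∧ 1/2 = 1/2
Q ∧ Q = 1/2 ∧ 1/2 = 1/2
(P ∧ Q) → (Q ∧ Q) = 1/2 → 1/2 = 1/2
P ∧ P = 1/2 ∧ 1/2 = 1/2
((P ∧ Q) → (Q ∧ Q)) → (P ∧ P) = 1/2 → 1/2 = 1/2
(((P → P) → P) ∧ (P → P)) → (((P ∧ Q) → (Q ∧ Q)) → (P ∧ P)) = 1/2 → 1/2 = 1/2
¬((((P → P) → P) ∧ (P → P)) → (((P ∧ Q) → (Q ∧ Q)) → (P ∧ P))) = ¬1/2 = 1/2
Q ↔ Q = 1/2 ↔ 1/2 = 1/2
¬(Q ↔ Q) = ¬1/2 = 1/2
P ↔ Q = 1/2 ↔ 1/2 = 1/2
Q ∧ (P ↔ Q) = 1/2 ∧ 1/2 = 1/2
¬(Q ↔ Q) ↔ (Q ∧ (P ↔ Q)) = 1/2 ↔ 1/2 = 1/2
P ↔ P = 1/2 ↔ 1/2 = 1/2
P → Q = 1/2 → 1/2 = 1/2
(P → Q) → Q = 1/2 → 1/2 = 1/2
(P ↔ P) ∧ ((P → Q) → Q) = 1/2 ∧ 1/2 = 1/2
¬((P ↔ P) ∧ ((P → Q) → Q)) = ¬1/2 = 1/2
(¬(Q ↔ Q) ↔ (Q ∧ (P ↔ Q))) → ¬((P ↔ P) ∧ ((P → Q) → Q)) = 1/2 → 1/2 = 1/2
¬((((P → P) → P) ∧ (P → P)) → (((P ∧ Q) → (Q ∧ Q)) → (P ∧ P))) → ((¬(Q ↔ Q) ↔ (Q ∧ (P ↔ Q))) → ¬((P ↔ P) ∧ ((P → Q) → Q))) = 1/2 → 1/2 = 1/2

1/2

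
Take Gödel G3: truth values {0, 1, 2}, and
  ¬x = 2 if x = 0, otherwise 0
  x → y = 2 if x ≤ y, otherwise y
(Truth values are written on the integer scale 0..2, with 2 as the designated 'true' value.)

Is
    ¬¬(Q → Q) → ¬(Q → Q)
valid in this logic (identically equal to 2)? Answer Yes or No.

No

Counterexample: take Q = 0.
Q → Q = 0 → 0 = 2
¬(Q → Q) = ¬2 = 0
¬¬(Q → Q) = ¬0 = 2
Q → Q = 0 → 0 = 2
¬(Q → Q) = ¬2 = 0
¬¬(Q → Q) → ¬(Q → Q) = 2 → 0 = 0
This gives 0 ≠ 2.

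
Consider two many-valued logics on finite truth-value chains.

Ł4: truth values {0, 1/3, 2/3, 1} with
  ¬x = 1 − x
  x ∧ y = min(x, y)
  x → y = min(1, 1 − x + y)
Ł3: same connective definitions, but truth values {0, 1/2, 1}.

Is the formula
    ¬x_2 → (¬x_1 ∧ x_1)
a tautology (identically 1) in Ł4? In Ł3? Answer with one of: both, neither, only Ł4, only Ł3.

neither

In Ł4: at x_1 = 0, x_2 = 0 the value is 0 — not a tautology.
In Ł3: at x_1 = 0, x_2 = 0 the value is 0 — not a tautology.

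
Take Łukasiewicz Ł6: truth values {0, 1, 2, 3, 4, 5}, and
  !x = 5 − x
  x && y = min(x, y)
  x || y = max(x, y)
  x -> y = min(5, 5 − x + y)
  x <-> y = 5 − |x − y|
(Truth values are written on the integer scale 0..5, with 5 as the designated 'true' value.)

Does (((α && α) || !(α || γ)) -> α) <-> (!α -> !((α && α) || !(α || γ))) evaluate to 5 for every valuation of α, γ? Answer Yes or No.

Yes

At α = 3, γ = 0, for instance:
α && α = 3 && 3 = 3
α || γ = 3 || 0 = 3
!(α || γ) = !3 = 2
(α && α) || !(α || γ) = 3 || 2 = 3
((α && α) || !(α || γ)) -> α = 3 -> 3 = 5
!α = !3 = 2
!((α && α) || !(α || γ)) = !3 = 2
!α -> !((α && α) || !(α || γ)) = 2 -> 2 = 5
(((α && α) || !(α || γ)) -> α) <-> (!α -> !((α && α) || !(α || γ))) = 5 <-> 5 = 5
and checking the remaining 35 assignments likewise gives ≥ 5 in every case.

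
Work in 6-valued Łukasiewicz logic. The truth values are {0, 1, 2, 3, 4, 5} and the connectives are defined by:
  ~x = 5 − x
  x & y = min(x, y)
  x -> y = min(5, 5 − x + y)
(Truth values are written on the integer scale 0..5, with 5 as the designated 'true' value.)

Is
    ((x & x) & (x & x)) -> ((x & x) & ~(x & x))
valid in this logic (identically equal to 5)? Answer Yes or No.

Counterexample: take x = 3.
x & x = 3 & 3 = 3
x & x = 3 & 3 = 3
(x & x) & (x & x) = 3 & 3 = 3
x & x = 3 & 3 = 3
x & x = 3 & 3 = 3
~(x & x) = ~3 = 2
(x & x) & ~(x & x) = 3 & 2 = 2
((x & x) & (x & x)) -> ((x & x) & ~(x & x)) = 3 -> 2 = 4
This gives 4 ≠ 5.

No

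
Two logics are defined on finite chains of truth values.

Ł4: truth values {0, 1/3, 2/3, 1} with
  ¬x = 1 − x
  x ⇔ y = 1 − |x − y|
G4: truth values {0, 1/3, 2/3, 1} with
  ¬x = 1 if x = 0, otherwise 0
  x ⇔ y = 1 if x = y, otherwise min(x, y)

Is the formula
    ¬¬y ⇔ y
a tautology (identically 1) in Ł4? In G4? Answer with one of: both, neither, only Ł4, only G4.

In Ł4: every assignment gives 1 — tautology.
In G4: at y = 1/3 the value is 1/3 — not a tautology.

only Ł4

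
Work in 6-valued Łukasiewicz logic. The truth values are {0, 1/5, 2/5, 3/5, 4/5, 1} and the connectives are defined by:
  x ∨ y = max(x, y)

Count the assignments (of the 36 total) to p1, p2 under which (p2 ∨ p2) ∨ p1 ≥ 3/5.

value 1: 11 assignments (counts)
value 4/5: 9 assignments (counts)
value 3/5: 7 assignments (counts)
value 2/5: 5 assignments
value 1/5: 3 assignments
value 0: 1 assignment
So 27 of the 36 assignments meet the threshold.

27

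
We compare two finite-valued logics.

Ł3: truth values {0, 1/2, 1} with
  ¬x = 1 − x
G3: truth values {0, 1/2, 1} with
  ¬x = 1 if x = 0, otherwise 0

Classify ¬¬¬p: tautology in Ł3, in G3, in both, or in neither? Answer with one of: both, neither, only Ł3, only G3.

In Ł3: at p = 1/2 the value is 1/2 — not a tautology.
In G3: at p = 1/2 the value is 0 — not a tautology.

neither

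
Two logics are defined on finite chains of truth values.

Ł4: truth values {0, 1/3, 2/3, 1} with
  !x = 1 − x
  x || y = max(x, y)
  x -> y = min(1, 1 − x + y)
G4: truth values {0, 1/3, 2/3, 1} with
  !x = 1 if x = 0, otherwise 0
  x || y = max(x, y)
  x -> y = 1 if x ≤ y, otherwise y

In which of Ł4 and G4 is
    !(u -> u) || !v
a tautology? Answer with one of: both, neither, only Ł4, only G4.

neither

In Ł4: at u = 0, v = 1/3 the value is 2/3 — not a tautology.
In G4: at u = 0, v = 1/3 the value is 0 — not a tautology.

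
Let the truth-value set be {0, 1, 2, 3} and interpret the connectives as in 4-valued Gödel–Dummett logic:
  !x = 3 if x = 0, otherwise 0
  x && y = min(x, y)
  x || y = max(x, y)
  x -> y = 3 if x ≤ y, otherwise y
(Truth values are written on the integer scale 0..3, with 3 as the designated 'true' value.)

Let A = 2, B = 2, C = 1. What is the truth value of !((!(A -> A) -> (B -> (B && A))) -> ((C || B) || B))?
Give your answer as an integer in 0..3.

A -> A = 2 -> 2 = 3
!(A -> A) = !3 = 0
B && A = 2 && 2 = 2
B -> (B && A) = 2 -> 2 = 3
!(A -> A) -> (B -> (B && A)) = 0 -> 3 = 3
C || B = 1 || 2 = 2
(C || B) || B = 2 || 2 = 2
(!(A -> A) -> (B -> (B && A))) -> ((C || B) || B) = 3 -> 2 = 2
!((!(A -> A) -> (B -> (B && A))) -> ((C || B) || B)) = !2 = 0

0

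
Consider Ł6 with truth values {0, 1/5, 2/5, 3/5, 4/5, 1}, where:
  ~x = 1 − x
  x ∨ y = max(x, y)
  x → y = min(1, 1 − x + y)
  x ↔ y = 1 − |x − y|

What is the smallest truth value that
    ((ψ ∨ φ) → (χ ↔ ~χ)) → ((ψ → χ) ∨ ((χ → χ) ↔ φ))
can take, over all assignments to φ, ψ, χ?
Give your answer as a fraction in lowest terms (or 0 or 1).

3/5

Take φ = 0, ψ = 4/5, χ = 2/5:
ψ ∨ φ = 4/5 ∨ 0 = 4/5
~χ = ~2/5 = 3/5
χ ↔ ~χ = 2/5 ↔ 3/5 = 4/5
(ψ ∨ φ) → (χ ↔ ~χ) = 4/5 → 4/5 = 1
ψ → χ = 4/5 → 2/5 = 3/5
χ → χ = 2/5 → 2/5 = 1
(χ → χ) ↔ φ = 1 ↔ 0 = 0
(ψ → χ) ∨ ((χ → χ) ↔ φ) = 3/5 ∨ 0 = 3/5
((ψ ∨ φ) → (χ ↔ ~χ)) → ((ψ → χ) ∨ ((χ → χ) ↔ φ)) = 1 → 3/5 = 3/5
No assignment yields a value below 3/5, so this is the minimum.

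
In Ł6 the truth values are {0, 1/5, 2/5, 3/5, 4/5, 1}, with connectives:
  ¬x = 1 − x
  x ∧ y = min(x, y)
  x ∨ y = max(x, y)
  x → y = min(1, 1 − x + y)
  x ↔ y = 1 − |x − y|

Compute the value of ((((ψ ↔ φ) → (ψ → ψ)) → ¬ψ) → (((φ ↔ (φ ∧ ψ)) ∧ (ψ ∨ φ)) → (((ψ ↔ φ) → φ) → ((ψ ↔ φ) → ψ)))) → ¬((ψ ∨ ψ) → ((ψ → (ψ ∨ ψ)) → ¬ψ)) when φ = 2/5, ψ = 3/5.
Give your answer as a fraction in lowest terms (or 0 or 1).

ψ ↔ φ = 3/5 ↔ 2/5 = 4/5
ψ → ψ = 3/5 → 3/5 = 1
(ψ ↔ φ) → (ψ → ψ) = 4/5 → 1 = 1
¬ψ = ¬3/5 = 2/5
((ψ ↔ φ) → (ψ → ψ)) → ¬ψ = 1 → 2/5 = 2/5
φ ∧ ψ = 2/5 ∧ 3/5 = 2/5
φ ↔ (φ ∧ ψ) = 2/5 ↔ 2/5 = 1
ψ ∨ φ = 3/5 ∨ 2/5 = 3/5
(φ ↔ (φ ∧ ψ)) ∧ (ψ ∨ φ) = 1 ∧ 3/5 = 3/5
ψ ↔ φ = 3/5 ↔ 2/5 = 4/5
(ψ ↔ φ) → φ = 4/5 → 2/5 = 3/5
ψ ↔ φ = 3/5 ↔ 2/5 = 4/5
(ψ ↔ φ) → ψ = 4/5 → 3/5 = 4/5
((ψ ↔ φ) → φ) → ((ψ ↔ φ) → ψ) = 3/5 → 4/5 = 1
((φ ↔ (φ ∧ ψ)) ∧ (ψ ∨ φ)) → (((ψ ↔ φ) → φ) → ((ψ ↔ φ) → ψ)) = 3/5 → 1 = 1
(((ψ ↔ φ) → (ψ → ψ)) → ¬ψ) → (((φ ↔ (φ ∧ ψ)) ∧ (ψ ∨ φ)) → (((ψ ↔ φ) → φ) → ((ψ ↔ φ) → ψ))) = 2/5 → 1 = 1
ψ ∨ ψ = 3/5 ∨ 3/5 = 3/5
ψ ∨ ψ = 3/5 ∨ 3/5 = 3/5
ψ → (ψ ∨ ψ) = 3/5 → 3/5 = 1
¬ψ = ¬3/5 = 2/5
(ψ → (ψ ∨ ψ)) → ¬ψ = 1 → 2/5 = 2/5
(ψ ∨ ψ) → ((ψ → (ψ ∨ ψ)) → ¬ψ) = 3/5 → 2/5 = 4/5
¬((ψ ∨ ψ) → ((ψ → (ψ ∨ ψ)) → ¬ψ)) = ¬4/5 = 1/5
((((ψ ↔ φ) → (ψ → ψ)) → ¬ψ) → (((φ ↔ (φ ∧ ψ)) ∧ (ψ ∨ φ)) → (((ψ ↔ φ) → φ) → ((ψ ↔ φ) → ψ)))) → ¬((ψ ∨ ψ) → ((ψ → (ψ ∨ ψ)) → ¬ψ)) = 1 → 1/5 = 1/5

1/5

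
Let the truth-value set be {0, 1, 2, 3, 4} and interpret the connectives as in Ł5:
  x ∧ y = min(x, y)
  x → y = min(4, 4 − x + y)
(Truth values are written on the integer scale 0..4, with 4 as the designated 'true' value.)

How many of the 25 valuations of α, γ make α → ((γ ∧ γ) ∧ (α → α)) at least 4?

15

value 4: 15 assignments (counts)
value 3: 4 assignments
value 2: 3 assignments
value 1: 2 assignments
value 0: 1 assignment
So 15 of the 25 assignments meet the threshold.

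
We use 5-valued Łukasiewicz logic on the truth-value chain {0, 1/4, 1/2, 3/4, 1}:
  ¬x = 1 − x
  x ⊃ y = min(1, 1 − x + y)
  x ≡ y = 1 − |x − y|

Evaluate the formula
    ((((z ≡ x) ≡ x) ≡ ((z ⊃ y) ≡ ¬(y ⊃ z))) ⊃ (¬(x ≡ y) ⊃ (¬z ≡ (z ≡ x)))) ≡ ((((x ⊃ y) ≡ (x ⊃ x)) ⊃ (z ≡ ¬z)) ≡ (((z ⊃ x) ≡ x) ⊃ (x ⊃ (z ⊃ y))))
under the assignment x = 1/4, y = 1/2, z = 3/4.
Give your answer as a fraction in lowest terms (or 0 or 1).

1/2

z ≡ x = 3/4 ≡ 1/4 = 1/2
(z ≡ x) ≡ x = 1/2 ≡ 1/4 = 3/4
z ⊃ y = 3/4 ⊃ 1/2 = 3/4
y ⊃ z = 1/2 ⊃ 3/4 = 1
¬(y ⊃ z) = ¬1 = 0
(z ⊃ y) ≡ ¬(y ⊃ z) = 3/4 ≡ 0 = 1/4
((z ≡ x) ≡ x) ≡ ((z ⊃ y) ≡ ¬(y ⊃ z)) = 3/4 ≡ 1/4 = 1/2
x ≡ y = 1/4 ≡ 1/2 = 3/4
¬(x ≡ y) = ¬3/4 = 1/4
¬z = ¬3/4 = 1/4
z ≡ x = 3/4 ≡ 1/4 = 1/2
¬z ≡ (z ≡ x) = 1/4 ≡ 1/2 = 3/4
¬(x ≡ y) ⊃ (¬z ≡ (z ≡ x)) = 1/4 ⊃ 3/4 = 1
(((z ≡ x) ≡ x) ≡ ((z ⊃ y) ≡ ¬(y ⊃ z))) ⊃ (¬(x ≡ y) ⊃ (¬z ≡ (z ≡ x))) = 1/2 ⊃ 1 = 1
x ⊃ y = 1/4 ⊃ 1/2 = 1
x ⊃ x = 1/4 ⊃ 1/4 = 1
(x ⊃ y) ≡ (x ⊃ x) = 1 ≡ 1 = 1
¬z = ¬3/4 = 1/4
z ≡ ¬z = 3/4 ≡ 1/4 = 1/2
((x ⊃ y) ≡ (x ⊃ x)) ⊃ (z ≡ ¬z) = 1 ⊃ 1/2 = 1/2
z ⊃ x = 3/4 ⊃ 1/4 = 1/2
(z ⊃ x) ≡ x = 1/2 ≡ 1/4 = 3/4
z ⊃ y = 3/4 ⊃ 1/2 = 3/4
x ⊃ (z ⊃ y) = 1/4 ⊃ 3/4 = 1
((z ⊃ x) ≡ x) ⊃ (x ⊃ (z ⊃ y)) = 3/4 ⊃ 1 = 1
(((x ⊃ y) ≡ (x ⊃ x)) ⊃ (z ≡ ¬z)) ≡ (((z ⊃ x) ≡ x) ⊃ (x ⊃ (z ⊃ y))) = 1/2 ≡ 1 = 1/2
((((z ≡ x) ≡ x) ≡ ((z ⊃ y) ≡ ¬(y ⊃ z))) ⊃ (¬(x ≡ y) ⊃ (¬z ≡ (z ≡ x)))) ≡ ((((x ⊃ y) ≡ (x ⊃ x)) ⊃ (z ≡ ¬z)) ≡ (((z ⊃ x) ≡ x) ⊃ (x ⊃ (z ⊃ y)))) = 1 ≡ 1/2 = 1/2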